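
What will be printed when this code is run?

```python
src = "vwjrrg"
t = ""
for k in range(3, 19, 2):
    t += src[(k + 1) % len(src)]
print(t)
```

rvjrvjrv

k=3: add src[4]='r' → 'r'
k=5: add src[0]='v' → 'rv'
k=7: add src[2]='j' → 'rvj'
k=9: add src[4]='r' → 'rvjr'
k=11: add src[0]='v' → 'rvjrv'
k=13: add src[2]='j' → 'rvjrvj'
k=15: add src[4]='r' → 'rvjrvjr'
k=17: add src[0]='v' → 'rvjrvjrv'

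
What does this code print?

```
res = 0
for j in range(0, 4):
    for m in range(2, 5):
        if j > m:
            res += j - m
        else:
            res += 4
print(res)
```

j=0,m=2: not 0>2, res = 0+4 = 4
j=0,m=3: not 0>3, res = 4+4 = 8
j=0,m=4: not 0>4, res = 8+4 = 12
j=1,m=2: not 1>2, res = 12+4 = 16
j=1,m=3: not 1>3, res = 16+4 = 20
j=1,m=4: not 1>4, res = 20+4 = 24
j=2,m=2: not 2>2, res = 24+4 = 28
j=2,m=3: not 2>3, res = 28+4 = 32
j=2,m=4: not 2>4, res = 32+4 = 36
j=3,m=2: 3>2, res = 36+1 = 37
j=3,m=3: not 3>3, res = 37+4 = 41
j=3,m=4: not 3>4, res = 41+4 = 45

45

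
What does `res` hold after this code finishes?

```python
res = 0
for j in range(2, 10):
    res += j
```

j=2: res = 0+2 = 2
j=3: res = 2+3 = 5
j=4: res = 5+4 = 9
j=5: res = 9+5 = 14
j=6: res = 14+6 = 20
j=7: res = 20+7 = 27
j=8: res = 27+8 = 35
j=9: res = 35+9 = 44

44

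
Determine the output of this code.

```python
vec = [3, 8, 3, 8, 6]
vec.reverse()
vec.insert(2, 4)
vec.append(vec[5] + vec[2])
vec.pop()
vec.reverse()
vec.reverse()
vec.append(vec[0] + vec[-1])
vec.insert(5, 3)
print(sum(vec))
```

44

reverse → [6, 8, 3, 8, 3]
insert 4 at 2 → [6, 8, 4, 3, 8, 3]
append vec[5]+vec[2] = 3+4 = 7 → [6, 8, 4, 3, 8, 3, 7]
pop() removes 7 → [6, 8, 4, 3, 8, 3]
reverse → [3, 8, 3, 4, 8, 6]
reverse → [6, 8, 4, 3, 8, 3]
append vec[0]+vec[-1] = 6+3 = 9 → [6, 8, 4, 3, 8, 3, 9]
insert 3 at 5 → [6, 8, 4, 3, 8, 3, 3, 9]
sum = 44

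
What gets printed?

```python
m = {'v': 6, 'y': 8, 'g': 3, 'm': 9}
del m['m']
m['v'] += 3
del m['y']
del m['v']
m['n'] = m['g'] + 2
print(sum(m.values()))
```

del 'm' → {'v': 6, 'y': 8, 'g': 3}
m['v'] = 6+3 = 9 → {'v': 9, 'y': 8, 'g': 3}
del 'y' → {'v': 9, 'g': 3}
del 'v' → {'g': 3}
m['n'] = m['g']+2 = 5 → {'g': 3, 'n': 5}
sum of values = 8

8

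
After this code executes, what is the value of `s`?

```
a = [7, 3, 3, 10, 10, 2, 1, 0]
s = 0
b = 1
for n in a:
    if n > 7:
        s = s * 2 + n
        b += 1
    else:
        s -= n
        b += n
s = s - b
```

-44

n=7: not >7, s = 0-7 = -7; b=8
n=3: not >7, s = (-7)-3 = -10; b=11
n=3: not >7, s = (-10)-3 = -13; b=14
n=10: >7, s = (-13)*2+10 = -16; b=15
n=10: >7, s = (-16)*2+10 = -22; b=16
n=2: not >7, s = (-22)-2 = -24; b=18
n=1: not >7, s = (-24)-1 = -25; b=19
n=0: not >7, s = (-25)-0 = -25; b=19
s-b = (-25)-19 = -44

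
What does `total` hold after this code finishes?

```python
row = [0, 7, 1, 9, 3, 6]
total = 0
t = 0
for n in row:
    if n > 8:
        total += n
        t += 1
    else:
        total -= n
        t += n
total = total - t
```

n=0: not >8, total = 0-0 = 0; t=0
n=7: not >8, total = 0-7 = -7; t=7
n=1: not >8, total = (-7)-1 = -8; t=8
n=9: >8, total = (-8)+9 = 1; t=9
n=3: not >8, total = 1-3 = -2; t=12
n=6: not >8, total = (-2)-6 = -8; t=18
total-t = (-8)-18 = -26

-26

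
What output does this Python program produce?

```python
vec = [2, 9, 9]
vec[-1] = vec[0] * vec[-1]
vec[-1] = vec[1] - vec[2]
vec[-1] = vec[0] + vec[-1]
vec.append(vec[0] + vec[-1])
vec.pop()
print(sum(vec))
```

4

vec[-1] = vec[0]*vec[-1] = 2*9 = 18 → [2, 9, 18]
vec[-1] = vec[1]-vec[2] = 9-18 = -9 → [2, 9, -9]
vec[-1] = vec[0]+vec[-1] = 2+(-9) = -7 → [2, 9, -7]
append vec[0]+vec[-1] = 2+(-7) = -5 → [2, 9, -7, -5]
pop() removes -5 → [2, 9, -7]
sum = 4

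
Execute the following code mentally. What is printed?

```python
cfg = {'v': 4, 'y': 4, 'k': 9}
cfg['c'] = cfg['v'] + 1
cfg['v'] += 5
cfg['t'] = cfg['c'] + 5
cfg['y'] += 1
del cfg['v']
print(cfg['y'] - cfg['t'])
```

-5

cfg['c'] = cfg['v']+1 = 5 → {'v': 4, 'y': 4, 'k': 9, 'c': 5}
cfg['v'] = 4+5 = 9 → {'v': 9, 'y': 4, 'k': 9, 'c': 5}
cfg['t'] = cfg['c']+5 = 10 → {'v': 9, 'y': 4, 'k': 9, 'c': 5, 't': 10}
cfg['y'] = 4+1 = 5 → {'v': 9, 'y': 5, 'k': 9, 'c': 5, 't': 10}
del 'v' → {'y': 5, 'k': 9, 'c': 5, 't': 10}
cfg['y']-cfg['t'] = 5-10 = -5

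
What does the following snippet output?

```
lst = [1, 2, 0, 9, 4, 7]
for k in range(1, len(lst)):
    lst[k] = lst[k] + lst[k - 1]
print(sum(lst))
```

k=1: lst[1] = 2+1 = 3 → [1, 3, 0, 9, 4, 7]
k=2: lst[2] = 0+3 = 3 → [1, 3, 3, 9, 4, 7]
k=3: lst[3] = 9+3 = 12 → [1, 3, 3, 12, 4, 7]
k=4: lst[4] = 4+12 = 16 → [1, 3, 3, 12, 16, 7]
k=5: lst[5] = 7+16 = 23 → [1, 3, 3, 12, 16, 23]
sum = 58

58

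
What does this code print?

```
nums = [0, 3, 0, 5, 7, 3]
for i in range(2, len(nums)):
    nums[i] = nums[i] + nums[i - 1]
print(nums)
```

[0, 3, 3, 8, 15, 18]

i=2: nums[2] = 0+3 = 3 → [0, 3, 3, 5, 7, 3]
i=3: nums[3] = 5+3 = 8 → [0, 3, 3, 8, 7, 3]
i=4: nums[4] = 7+8 = 15 → [0, 3, 3, 8, 15, 3]
i=5: nums[5] = 3+15 = 18 → [0, 3, 3, 8, 15, 18]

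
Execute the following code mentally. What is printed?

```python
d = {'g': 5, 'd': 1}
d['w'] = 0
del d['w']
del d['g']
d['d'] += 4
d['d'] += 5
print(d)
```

d['w'] = 0 → {'g': 5, 'd': 1, 'w': 0}
del 'w' → {'g': 5, 'd': 1}
del 'g' → {'d': 1}
d['d'] = 1+4 = 5 → {'d': 5}
d['d'] = 5+5 = 10 → {'d': 10}

{'d': 10}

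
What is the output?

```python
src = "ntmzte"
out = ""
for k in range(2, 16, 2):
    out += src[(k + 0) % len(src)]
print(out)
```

mtnmtnm

k=2: add src[2]='m' → 'm'
k=4: add src[4]='t' → 'mt'
k=6: add src[0]='n' → 'mtn'
k=8: add src[2]='m' → 'mtnm'
k=10: add src[4]='t' → 'mtnmt'
k=12: add src[0]='n' → 'mtnmtn'
k=14: add src[2]='m' → 'mtnmtnm'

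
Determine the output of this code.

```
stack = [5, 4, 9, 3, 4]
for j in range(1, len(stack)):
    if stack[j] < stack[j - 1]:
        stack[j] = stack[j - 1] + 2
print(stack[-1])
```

13

j=1: 4<5, stack[1] = 5+2 = 7 → [5, 7, 9, 3, 4]
j=2: 9>=7, unchanged → [5, 7, 9, 3, 4]
j=3: 3<9, stack[3] = 9+2 = 11 → [5, 7, 9, 11, 4]
j=4: 4<11, stack[4] = 11+2 = 13 → [5, 7, 9, 11, 13]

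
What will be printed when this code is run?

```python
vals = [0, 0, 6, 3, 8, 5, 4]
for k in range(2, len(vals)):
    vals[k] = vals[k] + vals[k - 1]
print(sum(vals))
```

80

k=2: vals[2] = 6+0 = 6 → [0, 0, 6, 3, 8, 5, 4]
k=3: vals[3] = 3+6 = 9 → [0, 0, 6, 9, 8, 5, 4]
k=4: vals[4] = 8+9 = 17 → [0, 0, 6, 9, 17, 5, 4]
k=5: vals[5] = 5+17 = 22 → [0, 0, 6, 9, 17, 22, 4]
k=6: vals[6] = 4+22 = 26 → [0, 0, 6, 9, 17, 22, 26]
sum = 80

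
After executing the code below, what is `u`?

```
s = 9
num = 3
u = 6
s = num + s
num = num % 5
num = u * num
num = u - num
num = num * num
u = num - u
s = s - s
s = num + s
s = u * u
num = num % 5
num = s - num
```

s = 3+9 = 12
num = 3%5 = 3
num = 6*3 = 18
num = 6-18 = -12
num = (-12)*(-12) = 144
u = 144-6 = 138
s = 12-12 = 0
s = 144+0 = 144
s = 138*138 = 19044
num = 144%5 = 4
num = 19044-4 = 19040

138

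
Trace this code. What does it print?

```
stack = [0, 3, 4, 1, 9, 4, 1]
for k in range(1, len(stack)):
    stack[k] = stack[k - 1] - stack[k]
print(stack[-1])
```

-22

k=1: stack[1] = 0-3 = -3 → [0, -3, 4, 1, 9, 4, 1]
k=2: stack[2] = (-3)-4 = -7 → [0, -3, -7, 1, 9, 4, 1]
k=3: stack[3] = (-7)-1 = -8 → [0, -3, -7, -8, 9, 4, 1]
k=4: stack[4] = (-8)-9 = -17 → [0, -3, -7, -8, -17, 4, 1]
k=5: stack[5] = (-17)-4 = -21 → [0, -3, -7, -8, -17, -21, 1]
k=6: stack[6] = (-21)-1 = -22 → [0, -3, -7, -8, -17, -21, -22]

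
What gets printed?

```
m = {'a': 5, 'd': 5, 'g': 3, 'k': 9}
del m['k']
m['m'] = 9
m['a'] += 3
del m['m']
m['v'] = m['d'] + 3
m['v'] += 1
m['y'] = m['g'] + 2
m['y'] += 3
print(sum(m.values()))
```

del 'k' → {'a': 5, 'd': 5, 'g': 3}
m['m'] = 9 → {'a': 5, 'd': 5, 'g': 3, 'm': 9}
m['a'] = 5+3 = 8 → {'a': 8, 'd': 5, 'g': 3, 'm': 9}
del 'm' → {'a': 8, 'd': 5, 'g': 3}
m['v'] = m['d']+3 = 8 → {'a': 8, 'd': 5, 'g': 3, 'v': 8}
m['v'] = 8+1 = 9 → {'a': 8, 'd': 5, 'g': 3, 'v': 9}
m['y'] = m['g']+2 = 5 → {'a': 8, 'd': 5, 'g': 3, 'v': 9, 'y': 5}
m['y'] = 5+3 = 8 → {'a': 8, 'd': 5, 'g': 3, 'v': 9, 'y': 8}
sum of values = 33

33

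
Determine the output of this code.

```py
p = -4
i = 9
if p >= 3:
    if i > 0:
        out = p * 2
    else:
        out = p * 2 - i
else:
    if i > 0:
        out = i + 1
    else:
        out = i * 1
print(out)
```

p=-4, i=9
p >= 3 is False; i > 0 is True
→ out = i + 1 = 10

10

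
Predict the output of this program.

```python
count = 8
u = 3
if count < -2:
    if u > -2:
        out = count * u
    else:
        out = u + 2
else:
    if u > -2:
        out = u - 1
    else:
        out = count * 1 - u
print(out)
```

count=8, u=3
count < -2 is False; u > -2 is True
→ out = u - 1 = 2

2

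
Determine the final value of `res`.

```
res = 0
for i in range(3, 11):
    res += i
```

i=3: res = 0+3 = 3
i=4: res = 3+4 = 7
i=5: res = 7+5 = 12
i=6: res = 12+6 = 18
i=7: res = 18+7 = 25
i=8: res = 25+8 = 33
i=9: res = 33+9 = 42
i=10: res = 42+10 = 52

52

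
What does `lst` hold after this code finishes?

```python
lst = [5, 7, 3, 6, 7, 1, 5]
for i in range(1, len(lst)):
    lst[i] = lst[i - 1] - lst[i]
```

[5, -2, -5, -11, -18, -19, -24]

i=1: lst[1] = 5-7 = -2 → [5, -2, 3, 6, 7, 1, 5]
i=2: lst[2] = (-2)-3 = -5 → [5, -2, -5, 6, 7, 1, 5]
i=3: lst[3] = (-5)-6 = -11 → [5, -2, -5, -11, 7, 1, 5]
i=4: lst[4] = (-11)-7 = -18 → [5, -2, -5, -11, -18, 1, 5]
i=5: lst[5] = (-18)-1 = -19 → [5, -2, -5, -11, -18, -19, 5]
i=6: lst[6] = (-19)-5 = -24 → [5, -2, -5, -11, -18, -19, -24]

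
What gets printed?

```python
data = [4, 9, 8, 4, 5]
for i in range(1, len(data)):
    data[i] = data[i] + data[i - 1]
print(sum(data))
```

i=1: data[1] = 9+4 = 13 → [4, 13, 8, 4, 5]
i=2: data[2] = 8+13 = 21 → [4, 13, 21, 4, 5]
i=3: data[3] = 4+21 = 25 → [4, 13, 21, 25, 5]
i=4: data[4] = 5+25 = 30 → [4, 13, 21, 25, 30]
sum = 93

93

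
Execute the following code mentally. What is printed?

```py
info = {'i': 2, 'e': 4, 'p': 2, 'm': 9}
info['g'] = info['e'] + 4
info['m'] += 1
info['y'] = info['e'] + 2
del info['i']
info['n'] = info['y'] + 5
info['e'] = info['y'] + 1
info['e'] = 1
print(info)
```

info['g'] = info['e']+4 = 8 → {'i': 2, 'e': 4, 'p': 2, 'm': 9, 'g': 8}
info['m'] = 9+1 = 10 → {'i': 2, 'e': 4, 'p': 2, 'm': 10, 'g': 8}
info['y'] = info['e']+2 = 6 → {'i': 2, 'e': 4, 'p': 2, 'm': 10, 'g': 8, 'y': 6}
del 'i' → {'e': 4, 'p': 2, 'm': 10, 'g': 8, 'y': 6}
info['n'] = info['y']+5 = 11 → {'e': 4, 'p': 2, 'm': 10, 'g': 8, 'y': 6, 'n': 11}
info['e'] = info['y']+1 = 7 → {'e': 7, 'p': 2, 'm': 10, 'g': 8, 'y': 6, 'n': 11}
info['e'] = 1 → {'e': 1, 'p': 2, 'm': 10, 'g': 8, 'y': 6, 'n': 11}

{'e': 1, 'p': 2, 'm': 10, 'g': 8, 'y': 6, 'n': 11}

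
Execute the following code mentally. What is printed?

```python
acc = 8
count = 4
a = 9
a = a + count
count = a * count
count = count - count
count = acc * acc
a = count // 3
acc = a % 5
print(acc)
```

a = 9+4 = 13
count = 13*4 = 52
count = 52-52 = 0
count = 8*8 = 64
a = 64//3 = 21
acc = 21%5 = 1

1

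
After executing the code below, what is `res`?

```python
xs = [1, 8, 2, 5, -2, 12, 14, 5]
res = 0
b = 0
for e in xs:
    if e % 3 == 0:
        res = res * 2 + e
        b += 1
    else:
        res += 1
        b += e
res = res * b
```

816

e=1: not %3==0, res = 0+1 = 1; b=1
e=8: not %3==0, res = 1+1 = 2; b=9
e=2: not %3==0, res = 2+1 = 3; b=11
e=5: not %3==0, res = 3+1 = 4; b=16
e=-2: not %3==0, res = 4+1 = 5; b=14
e=12: %3==0, res = 5*2+12 = 22; b=15
e=14: not %3==0, res = 22+1 = 23; b=29
e=5: not %3==0, res = 23+1 = 24; b=34
res*b = 24*34 = 816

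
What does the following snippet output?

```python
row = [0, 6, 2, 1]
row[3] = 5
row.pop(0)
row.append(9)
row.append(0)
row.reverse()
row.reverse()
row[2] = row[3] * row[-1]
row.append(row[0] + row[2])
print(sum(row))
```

row[3] = 5 → [0, 6, 2, 5]
pop(0) removes 0 → [6, 2, 5]
append 9 → [6, 2, 5, 9]
append 0 → [6, 2, 5, 9, 0]
reverse → [0, 9, 5, 2, 6]
reverse → [6, 2, 5, 9, 0]
row[2] = row[3]*row[-1] = 9*0 = 0 → [6, 2, 0, 9, 0]
append row[0]+row[2] = 6+0 = 6 → [6, 2, 0, 9, 0, 6]
sum = 23

23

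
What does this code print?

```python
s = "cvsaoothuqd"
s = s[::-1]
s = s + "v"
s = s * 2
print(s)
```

reverse → 'dquhtooasvc'
+ 'v' → 'dquhtooasvcv'
repeat ×2 → 'dquhtooasvcvdquhtooasvcv'

dquhtooasvcvdquhtooasvcv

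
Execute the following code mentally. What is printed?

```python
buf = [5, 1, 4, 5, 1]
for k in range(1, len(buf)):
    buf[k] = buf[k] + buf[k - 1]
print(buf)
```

k=1: buf[1] = 1+5 = 6 → [5, 6, 4, 5, 1]
k=2: buf[2] = 4+6 = 10 → [5, 6, 10, 5, 1]
k=3: buf[3] = 5+10 = 15 → [5, 6, 10, 15, 1]
k=4: buf[4] = 1+15 = 16 → [5, 6, 10, 15, 16]

[5, 6, 10, 15, 16]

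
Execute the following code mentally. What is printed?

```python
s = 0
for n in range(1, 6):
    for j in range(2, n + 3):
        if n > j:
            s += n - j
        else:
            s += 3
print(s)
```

n=1,j=2: not 1>2, s = 0+3 = 3
n=1,j=3: not 1>3, s = 3+3 = 6
n=2,j=2: not 2>2, s = 6+3 = 9
n=2,j=3: not 2>3, s = 9+3 = 12
n=2,j=4: not 2>4, s = 12+3 = 15
n=3,j=2: 3>2, s = 15+1 = 16
n=3,j=3: not 3>3, s = 16+3 = 19
n=3,j=4: not 3>4, s = 19+3 = 22
n=3,j=5: not 3>5, s = 22+3 = 25
n=4,j=2: 4>2, s = 25+2 = 27
n=4,j=3: 4>3, s = 27+1 = 28
n=4,j=4: not 4>4, s = 28+3 = 31
n=4,j=5: not 4>5, s = 31+3 = 34
n=4,j=6: not 4>6, s = 34+3 = 37
n=5,j=2: 5>2, s = 37+3 = 40
n=5,j=3: 5>3, s = 40+2 = 42
n=5,j=4: 5>4, s = 42+1 = 43
n=5,j=5: not 5>5, s = 43+3 = 46
n=5,j=6: not 5>6, s = 46+3 = 49
n=5,j=7: not 5>7, s = 49+3 = 52

52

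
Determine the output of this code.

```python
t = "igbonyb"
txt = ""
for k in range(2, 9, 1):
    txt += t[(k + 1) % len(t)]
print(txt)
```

onybigb

k=2: add t[3]='o' → 'o'
k=3: add t[4]='n' → 'on'
k=4: add t[5]='y' → 'ony'
k=5: add t[6]='b' → 'onyb'
k=6: add t[0]='i' → 'onybi'
k=7: add t[1]='g' → 'onybig'
k=8: add t[2]='b' → 'onybigb'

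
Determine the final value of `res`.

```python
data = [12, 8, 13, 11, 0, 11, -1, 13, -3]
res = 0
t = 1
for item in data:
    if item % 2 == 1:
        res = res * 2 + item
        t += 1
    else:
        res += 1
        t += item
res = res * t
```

22761

item=12: not odd, res = 0+1 = 1; t=13
item=8: not odd, res = 1+1 = 2; t=21
item=13: odd, res = 2*2+13 = 17; t=22
item=11: odd, res = 17*2+11 = 45; t=23
item=0: not odd, res = 45+1 = 46; t=23
item=11: odd, res = 46*2+11 = 103; t=24
item=-1: odd, res = 103*2+(-1) = 205; t=25
item=13: odd, res = 205*2+13 = 423; t=26
item=-3: odd, res = 423*2+(-3) = 843; t=27
res*t = 843*27 = 22761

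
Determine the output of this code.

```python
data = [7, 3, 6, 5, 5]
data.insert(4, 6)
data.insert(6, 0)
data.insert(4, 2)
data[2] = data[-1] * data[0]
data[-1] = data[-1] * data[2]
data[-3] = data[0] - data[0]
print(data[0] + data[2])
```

7

insert 6 at 4 → [7, 3, 6, 5, 6, 5]
insert 0 at 6 → [7, 3, 6, 5, 6, 5, 0]
insert 2 at 4 → [7, 3, 6, 5, 2, 6, 5, 0]
data[2] = data[-1]*data[0] = 0*7 = 0 → [7, 3, 0, 5, 2, 6, 5, 0]
data[-1] = data[-1]*data[2] = 0*0 = 0 → [7, 3, 0, 5, 2, 6, 5, 0]
data[-3] = data[0]-data[0] = 7-7 = 0 → [7, 3, 0, 5, 2, 0, 5, 0]
data[0]+data[2] = 7+0 = 7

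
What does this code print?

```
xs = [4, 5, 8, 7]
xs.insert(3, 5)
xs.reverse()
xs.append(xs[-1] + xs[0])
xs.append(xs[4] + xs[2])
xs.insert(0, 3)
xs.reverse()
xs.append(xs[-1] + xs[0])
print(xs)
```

insert 5 at 3 → [4, 5, 8, 5, 7]
reverse → [7, 5, 8, 5, 4]
append xs[-1]+xs[0] = 4+7 = 11 → [7, 5, 8, 5, 4, 11]
append xs[4]+xs[2] = 4+8 = 12 → [7, 5, 8, 5, 4, 11, 12]
insert 3 at 0 → [3, 7, 5, 8, 5, 4, 11, 12]
reverse → [12, 11, 4, 5, 8, 5, 7, 3]
append xs[-1]+xs[0] = 3+12 = 15 → [12, 11, 4, 5, 8, 5, 7, 3, 15]

[12, 11, 4, 5, 8, 5, 7, 3, 15]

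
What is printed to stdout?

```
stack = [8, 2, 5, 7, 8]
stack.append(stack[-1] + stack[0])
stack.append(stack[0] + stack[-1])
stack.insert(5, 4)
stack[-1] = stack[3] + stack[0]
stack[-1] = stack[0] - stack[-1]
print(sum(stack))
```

43

append stack[-1]+stack[0] = 8+8 = 16 → [8, 2, 5, 7, 8, 16]
append stack[0]+stack[-1] = 8+16 = 24 → [8, 2, 5, 7, 8, 16, 24]
insert 4 at 5 → [8, 2, 5, 7, 8, 4, 16, 24]
stack[-1] = stack[3]+stack[0] = 7+8 = 15 → [8, 2, 5, 7, 8, 4, 16, 15]
stack[-1] = stack[0]-stack[-1] = 8-15 = -7 → [8, 2, 5, 7, 8, 4, 16, -7]
sum = 43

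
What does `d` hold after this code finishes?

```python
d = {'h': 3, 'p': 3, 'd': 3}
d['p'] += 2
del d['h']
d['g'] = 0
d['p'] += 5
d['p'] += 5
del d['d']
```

{'p': 15, 'g': 0}

d['p'] = 3+2 = 5 → {'h': 3, 'p': 5, 'd': 3}
del 'h' → {'p': 5, 'd': 3}
d['g'] = 0 → {'p': 5, 'd': 3, 'g': 0}
d['p'] = 5+5 = 10 → {'p': 10, 'd': 3, 'g': 0}
d['p'] = 10+5 = 15 → {'p': 15, 'd': 3, 'g': 0}
del 'd' → {'p': 15, 'g': 0}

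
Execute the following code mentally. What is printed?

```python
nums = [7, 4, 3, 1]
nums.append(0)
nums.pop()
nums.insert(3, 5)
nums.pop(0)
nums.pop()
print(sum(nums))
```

append 0 → [7, 4, 3, 1, 0]
pop() removes 0 → [7, 4, 3, 1]
insert 5 at 3 → [7, 4, 3, 5, 1]
pop(0) removes 7 → [4, 3, 5, 1]
pop() removes 1 → [4, 3, 5]
sum = 12

12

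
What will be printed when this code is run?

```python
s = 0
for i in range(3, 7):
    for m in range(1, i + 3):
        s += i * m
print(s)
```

485

i=3,m=1: s = 0+3 = 3
i=3,m=2: s = 3+6 = 9
i=3,m=3: s = 9+9 = 18
i=3,m=4: s = 18+12 = 30
i=3,m=5: s = 30+15 = 45
i=4,m=1: s = 45+4 = 49
i=4,m=2: s = 49+8 = 57
i=4,m=3: s = 57+12 = 69
i=4,m=4: s = 69+16 = 85
i=4,m=5: s = 85+20 = 105
i=4,m=6: s = 105+24 = 129
i=5,m=1: s = 129+5 = 134
i=5,m=2: s = 134+10 = 144
i=5,m=3: s = 144+15 = 159
i=5,m=4: s = 159+20 = 179
i=5,m=5: s = 179+25 = 204
i=5,m=6: s = 204+30 = 234
i=5,m=7: s = 234+35 = 269
i=6,m=1: s = 269+6 = 275
i=6,m=2: s = 275+12 = 287
i=6,m=3: s = 287+18 = 305
i=6,m=4: s = 305+24 = 329
i=6,m=5: s = 329+30 = 359
i=6,m=6: s = 359+36 = 395
i=6,m=7: s = 395+42 = 437
i=6,m=8: s = 437+48 = 485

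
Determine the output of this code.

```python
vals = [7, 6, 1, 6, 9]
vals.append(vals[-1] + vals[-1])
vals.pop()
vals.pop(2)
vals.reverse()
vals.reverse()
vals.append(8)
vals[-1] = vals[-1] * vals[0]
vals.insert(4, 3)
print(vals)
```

append vals[-1]+vals[-1] = 9+9 = 18 → [7, 6, 1, 6, 9, 18]
pop() removes 18 → [7, 6, 1, 6, 9]
pop(2) removes 1 → [7, 6, 6, 9]
reverse → [9, 6, 6, 7]
reverse → [7, 6, 6, 9]
append 8 → [7, 6, 6, 9, 8]
vals[-1] = vals[-1]*vals[0] = 8*7 = 56 → [7, 6, 6, 9, 56]
insert 3 at 4 → [7, 6, 6, 9, 3, 56]

[7, 6, 6, 9, 3, 56]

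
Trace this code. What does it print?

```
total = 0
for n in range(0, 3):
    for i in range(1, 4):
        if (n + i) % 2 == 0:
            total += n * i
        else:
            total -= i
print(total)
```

-2

n=0,i=1: odd sum, total = 0-1 = -1
n=0,i=2: even sum, total = (-1)+0 = -1
n=0,i=3: odd sum, total = (-1)-3 = -4
n=1,i=1: even sum, total = (-4)+1 = -3
n=1,i=2: odd sum, total = (-3)-2 = -5
n=1,i=3: even sum, total = (-5)+3 = -2
n=2,i=1: odd sum, total = (-2)-1 = -3
n=2,i=2: even sum, total = (-3)+4 = 1
n=2,i=3: odd sum, total = 1-3 = -2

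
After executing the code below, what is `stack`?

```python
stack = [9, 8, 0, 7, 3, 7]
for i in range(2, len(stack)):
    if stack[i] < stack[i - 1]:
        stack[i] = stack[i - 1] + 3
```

[9, 8, 11, 14, 17, 20]

i=2: 0<8, stack[2] = 8+3 = 11 → [9, 8, 11, 7, 3, 7]
i=3: 7<11, stack[3] = 11+3 = 14 → [9, 8, 11, 14, 3, 7]
i=4: 3<14, stack[4] = 14+3 = 17 → [9, 8, 11, 14, 17, 7]
i=5: 7<17, stack[5] = 17+3 = 20 → [9, 8, 11, 14, 17, 20]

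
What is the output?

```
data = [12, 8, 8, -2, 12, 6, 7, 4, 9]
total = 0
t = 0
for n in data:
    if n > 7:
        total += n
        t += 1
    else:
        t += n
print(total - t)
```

29

n=12: >7, total = 0+12 = 12; t=1
n=8: >7, total = 12+8 = 20; t=2
n=8: >7, total = 20+8 = 28; t=3
n=-2: not >7; t=1
n=12: >7, total = 28+12 = 40; t=2
n=6: not >7; t=8
n=7: not >7; t=15
n=4: not >7; t=19
n=9: >7, total = 40+9 = 49; t=20
total-t = 49-20 = 29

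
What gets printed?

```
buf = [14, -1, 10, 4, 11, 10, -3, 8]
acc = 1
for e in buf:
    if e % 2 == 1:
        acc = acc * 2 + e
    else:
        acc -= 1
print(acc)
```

4

e=14: not odd, acc = 1-1 = 0
e=-1: odd, acc = 0*2+(-1) = -1
e=10: not odd, acc = (-1)-1 = -2
e=4: not odd, acc = (-2)-1 = -3
e=11: odd, acc = (-3)*2+11 = 5
e=10: not odd, acc = 5-1 = 4
e=-3: odd, acc = 4*2+(-3) = 5
e=8: not odd, acc = 5-1 = 4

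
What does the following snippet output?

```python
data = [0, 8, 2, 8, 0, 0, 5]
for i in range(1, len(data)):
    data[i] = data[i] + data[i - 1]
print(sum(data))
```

95

i=1: data[1] = 8+0 = 8 → [0, 8, 2, 8, 0, 0, 5]
i=2: data[2] = 2+8 = 10 → [0, 8, 10, 8, 0, 0, 5]
i=3: data[3] = 8+10 = 18 → [0, 8, 10, 18, 0, 0, 5]
i=4: data[4] = 0+18 = 18 → [0, 8, 10, 18, 18, 0, 5]
i=5: data[5] = 0+18 = 18 → [0, 8, 10, 18, 18, 18, 5]
i=6: data[6] = 5+18 = 23 → [0, 8, 10, 18, 18, 18, 23]
sum = 95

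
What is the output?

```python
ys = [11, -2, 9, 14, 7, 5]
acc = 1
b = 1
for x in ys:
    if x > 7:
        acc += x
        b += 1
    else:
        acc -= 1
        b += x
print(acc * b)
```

x=11: >7, acc = 1+11 = 12; b=2
x=-2: not >7, acc = 12-1 = 11; b=0
x=9: >7, acc = 11+9 = 20; b=1
x=14: >7, acc = 20+14 = 34; b=2
x=7: not >7, acc = 34-1 = 33; b=9
x=5: not >7, acc = 33-1 = 32; b=14
acc*b = 32*14 = 448

448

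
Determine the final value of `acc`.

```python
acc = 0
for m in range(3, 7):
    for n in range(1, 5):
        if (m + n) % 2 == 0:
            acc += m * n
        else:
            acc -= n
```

m=3,n=1: even sum, acc = 0+3 = 3
m=3,n=2: odd sum, acc = 3-2 = 1
m=3,n=3: even sum, acc = 1+9 = 10
m=3,n=4: odd sum, acc = 10-4 = 6
m=4,n=1: odd sum, acc = 6-1 = 5
m=4,n=2: even sum, acc = 5+8 = 13
m=4,n=3: odd sum, acc = 13-3 = 10
m=4,n=4: even sum, acc = 10+16 = 26
m=5,n=1: even sum, acc = 26+5 = 31
m=5,n=2: odd sum, acc = 31-2 = 29
m=5,n=3: even sum, acc = 29+15 = 44
m=5,n=4: odd sum, acc = 44-4 = 40
m=6,n=1: odd sum, acc = 40-1 = 39
m=6,n=2: even sum, acc = 39+12 = 51
m=6,n=3: odd sum, acc = 51-3 = 48
m=6,n=4: even sum, acc = 48+24 = 72

72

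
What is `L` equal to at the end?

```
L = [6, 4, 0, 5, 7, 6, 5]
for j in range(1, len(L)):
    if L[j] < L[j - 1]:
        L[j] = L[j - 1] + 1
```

j=1: 4<6, L[1] = 6+1 = 7 → [6, 7, 0, 5, 7, 6, 5]
j=2: 0<7, L[2] = 7+1 = 8 → [6, 7, 8, 5, 7, 6, 5]
j=3: 5<8, L[3] = 8+1 = 9 → [6, 7, 8, 9, 7, 6, 5]
j=4: 7<9, L[4] = 9+1 = 10 → [6, 7, 8, 9, 10, 6, 5]
j=5: 6<10, L[5] = 10+1 = 11 → [6, 7, 8, 9, 10, 11, 5]
j=6: 5<11, L[6] = 11+1 = 12 → [6, 7, 8, 9, 10, 11, 12]

[6, 7, 8, 9, 10, 11, 12]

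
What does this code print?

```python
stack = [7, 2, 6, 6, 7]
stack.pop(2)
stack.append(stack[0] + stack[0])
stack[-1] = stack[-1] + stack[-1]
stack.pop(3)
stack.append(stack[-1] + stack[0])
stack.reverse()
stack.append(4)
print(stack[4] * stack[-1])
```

28

pop(2) removes 6 → [7, 2, 6, 7]
append stack[0]+stack[0] = 7+7 = 14 → [7, 2, 6, 7, 14]
stack[-1] = stack[-1]+stack[-1] = 14+14 = 28 → [7, 2, 6, 7, 28]
pop(3) removes 7 → [7, 2, 6, 28]
append stack[-1]+stack[0] = 28+7 = 35 → [7, 2, 6, 28, 35]
reverse → [35, 28, 6, 2, 7]
append 4 → [35, 28, 6, 2, 7, 4]
stack[4]*stack[-1] = 7*4 = 28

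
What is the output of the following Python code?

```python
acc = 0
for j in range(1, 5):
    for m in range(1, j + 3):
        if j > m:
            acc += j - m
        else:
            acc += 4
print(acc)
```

j=1,m=1: not 1>1, acc = 0+4 = 4
j=1,m=2: not 1>2, acc = 4+4 = 8
j=1,m=3: not 1>3, acc = 8+4 = 12
j=2,m=1: 2>1, acc = 12+1 = 13
j=2,m=2: not 2>2, acc = 13+4 = 17
j=2,m=3: not 2>3, acc = 17+4 = 21
j=2,m=4: not 2>4, acc = 21+4 = 25
j=3,m=1: 3>1, acc = 25+2 = 27
j=3,m=2: 3>2, acc = 27+1 = 28
j=3,m=3: not 3>3, acc = 28+4 = 32
j=3,m=4: not 3>4, acc = 32+4 = 36
j=3,m=5: not 3>5, acc = 36+4 = 40
j=4,m=1: 4>1, acc = 40+3 = 43
j=4,m=2: 4>2, acc = 43+2 = 45
j=4,m=3: 4>3, acc = 45+1 = 46
j=4,m=4: not 4>4, acc = 46+4 = 50
j=4,m=5: not 4>5, acc = 50+4 = 54
j=4,m=6: not 4>6, acc = 54+4 = 58

58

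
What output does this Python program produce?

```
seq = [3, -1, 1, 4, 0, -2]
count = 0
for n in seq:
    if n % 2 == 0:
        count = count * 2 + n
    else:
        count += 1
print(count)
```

38

n=3: not even, count = 0+1 = 1
n=-1: not even, count = 1+1 = 2
n=1: not even, count = 2+1 = 3
n=4: even, count = 3*2+4 = 10
n=0: even, count = 10*2+0 = 20
n=-2: even, count = 20*2+(-2) = 38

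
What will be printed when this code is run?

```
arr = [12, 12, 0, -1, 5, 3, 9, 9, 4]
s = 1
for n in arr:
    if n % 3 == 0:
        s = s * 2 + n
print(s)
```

n=12: %3==0, s = 1*2+12 = 14
n=12: %3==0, s = 14*2+12 = 40
n=0: %3==0, s = 40*2+0 = 80
n=-1: not %3==0
n=5: not %3==0
n=3: %3==0, s = 80*2+3 = 163
n=9: %3==0, s = 163*2+9 = 335
n=9: %3==0, s = 335*2+9 = 679
n=4: not %3==0

679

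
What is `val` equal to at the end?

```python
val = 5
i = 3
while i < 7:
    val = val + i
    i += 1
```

23

i=3: val = 5+3 = 8
i=4: val = 8+4 = 12
i=5: val = 12+5 = 17
i=6: val = 17+6 = 23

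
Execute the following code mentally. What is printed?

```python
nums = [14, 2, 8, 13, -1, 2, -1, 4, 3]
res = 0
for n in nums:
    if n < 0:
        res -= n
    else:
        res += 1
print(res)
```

9

n=14: not <0, res = 0+1 = 1
n=2: not <0, res = 1+1 = 2
n=8: not <0, res = 2+1 = 3
n=13: not <0, res = 3+1 = 4
n=-1: <0, res = 4-(-1) = 5
n=2: not <0, res = 5+1 = 6
n=-1: <0, res = 6-(-1) = 7
n=4: not <0, res = 7+1 = 8
n=3: not <0, res = 8+1 = 9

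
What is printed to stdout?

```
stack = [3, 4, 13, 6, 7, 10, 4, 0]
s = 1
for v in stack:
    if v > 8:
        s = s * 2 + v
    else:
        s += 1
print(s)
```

54

v=3: not >8, s = 1+1 = 2
v=4: not >8, s = 2+1 = 3
v=13: >8, s = 3*2+13 = 19
v=6: not >8, s = 19+1 = 20
v=7: not >8, s = 20+1 = 21
v=10: >8, s = 21*2+10 = 52
v=4: not >8, s = 52+1 = 53
v=0: not >8, s = 53+1 = 54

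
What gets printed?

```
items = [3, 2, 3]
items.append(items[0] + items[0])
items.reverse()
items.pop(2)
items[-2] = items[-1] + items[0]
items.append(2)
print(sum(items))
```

20

append items[0]+items[0] = 3+3 = 6 → [3, 2, 3, 6]
reverse → [6, 3, 2, 3]
pop(2) removes 2 → [6, 3, 3]
items[-2] = items[-1]+items[0] = 3+6 = 9 → [6, 9, 3]
append 2 → [6, 9, 3, 2]
sum = 20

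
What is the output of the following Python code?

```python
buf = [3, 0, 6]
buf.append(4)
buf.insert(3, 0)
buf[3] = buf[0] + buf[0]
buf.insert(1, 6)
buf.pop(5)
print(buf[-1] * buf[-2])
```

36

append 4 → [3, 0, 6, 4]
insert 0 at 3 → [3, 0, 6, 0, 4]
buf[3] = buf[0]+buf[0] = 3+3 = 6 → [3, 0, 6, 6, 4]
insert 6 at 1 → [3, 6, 0, 6, 6, 4]
pop(5) removes 4 → [3, 6, 0, 6, 6]
buf[-1]*buf[-2] = 6*6 = 36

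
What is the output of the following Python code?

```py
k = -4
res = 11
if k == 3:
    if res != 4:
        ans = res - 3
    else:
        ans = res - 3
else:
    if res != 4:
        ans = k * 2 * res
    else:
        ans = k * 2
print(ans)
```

k=-4, res=11
k == 3 is False; res != 4 is True
→ ans = k * 2 * res = -88

-88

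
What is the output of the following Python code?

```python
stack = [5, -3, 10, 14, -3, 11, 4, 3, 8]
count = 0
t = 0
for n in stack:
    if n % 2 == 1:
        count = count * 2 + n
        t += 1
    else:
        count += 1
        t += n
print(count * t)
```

3608

n=5: odd, count = 0*2+5 = 5; t=1
n=-3: odd, count = 5*2+(-3) = 7; t=2
n=10: not odd, count = 7+1 = 8; t=12
n=14: not odd, count = 8+1 = 9; t=26
n=-3: odd, count = 9*2+(-3) = 15; t=27
n=11: odd, count = 15*2+11 = 41; t=28
n=4: not odd, count = 41+1 = 42; t=32
n=3: odd, count = 42*2+3 = 87; t=33
n=8: not odd, count = 87+1 = 88; t=41
count*t = 88*41 = 3608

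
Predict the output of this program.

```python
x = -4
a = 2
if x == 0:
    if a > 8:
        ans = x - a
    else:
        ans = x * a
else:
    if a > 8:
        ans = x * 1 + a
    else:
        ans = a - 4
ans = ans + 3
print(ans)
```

x=-4, a=2
x == 0 is False; a > 8 is False
→ ans = a - 4 = -2
ans = (-2)+3 = 1

1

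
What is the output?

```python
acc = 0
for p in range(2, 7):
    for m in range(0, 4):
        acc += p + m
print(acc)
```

110

p=2,m=0: acc = 0+2 = 2
p=2,m=1: acc = 2+3 = 5
p=2,m=2: acc = 5+4 = 9
p=2,m=3: acc = 9+5 = 14
p=3,m=0: acc = 14+3 = 17
p=3,m=1: acc = 17+4 = 21
p=3,m=2: acc = 21+5 = 26
p=3,m=3: acc = 26+6 = 32
p=4,m=0: acc = 32+4 = 36
p=4,m=1: acc = 36+5 = 41
p=4,m=2: acc = 41+6 = 47
p=4,m=3: acc = 47+7 = 54
p=5,m=0: acc = 54+5 = 59
p=5,m=1: acc = 59+6 = 65
p=5,m=2: acc = 65+7 = 72
p=5,m=3: acc = 72+8 = 80
p=6,m=0: acc = 80+6 = 86
p=6,m=1: acc = 86+7 = 93
p=6,m=2: acc = 93+8 = 101
p=6,m=3: acc = 101+9 = 110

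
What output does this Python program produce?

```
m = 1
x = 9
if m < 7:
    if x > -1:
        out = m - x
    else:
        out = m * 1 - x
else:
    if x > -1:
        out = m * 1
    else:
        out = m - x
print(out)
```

m=1, x=9
m < 7 is True; x > -1 is True
→ out = m - x = -8

-8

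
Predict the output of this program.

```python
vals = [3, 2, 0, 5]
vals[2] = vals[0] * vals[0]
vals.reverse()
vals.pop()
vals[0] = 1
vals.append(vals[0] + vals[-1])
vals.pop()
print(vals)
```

vals[2] = vals[0]*vals[0] = 3*3 = 9 → [3, 2, 9, 5]
reverse → [5, 9, 2, 3]
pop() removes 3 → [5, 9, 2]
vals[0] = 1 → [1, 9, 2]
append vals[0]+vals[-1] = 1+2 = 3 → [1, 9, 2, 3]
pop() removes 3 → [1, 9, 2]

[1, 9, 2]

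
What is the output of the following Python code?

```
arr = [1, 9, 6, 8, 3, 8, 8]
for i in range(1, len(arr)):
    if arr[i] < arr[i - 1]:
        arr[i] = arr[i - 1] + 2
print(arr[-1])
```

19

i=1: 9>=1, unchanged → [1, 9, 6, 8, 3, 8, 8]
i=2: 6<9, arr[2] = 9+2 = 11 → [1, 9, 11, 8, 3, 8, 8]
i=3: 8<11, arr[3] = 11+2 = 13 → [1, 9, 11, 13, 3, 8, 8]
i=4: 3<13, arr[4] = 13+2 = 15 → [1, 9, 11, 13, 15, 8, 8]
i=5: 8<15, arr[5] = 15+2 = 17 → [1, 9, 11, 13, 15, 17, 8]
i=6: 8<17, arr[6] = 17+2 = 19 → [1, 9, 11, 13, 15, 17, 19]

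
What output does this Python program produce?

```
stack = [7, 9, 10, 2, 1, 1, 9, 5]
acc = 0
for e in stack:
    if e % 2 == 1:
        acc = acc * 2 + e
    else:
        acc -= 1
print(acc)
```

371

e=7: odd, acc = 0*2+7 = 7
e=9: odd, acc = 7*2+9 = 23
e=10: not odd, acc = 23-1 = 22
e=2: not odd, acc = 22-1 = 21
e=1: odd, acc = 21*2+1 = 43
e=1: odd, acc = 43*2+1 = 87
e=9: odd, acc = 87*2+9 = 183
e=5: odd, acc = 183*2+5 = 371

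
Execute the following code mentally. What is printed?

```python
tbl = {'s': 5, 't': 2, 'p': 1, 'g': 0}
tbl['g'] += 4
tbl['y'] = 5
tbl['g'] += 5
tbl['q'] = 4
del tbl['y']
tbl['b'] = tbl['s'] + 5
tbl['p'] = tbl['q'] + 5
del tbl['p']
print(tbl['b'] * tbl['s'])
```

50

tbl['g'] = 0+4 = 4 → {'s': 5, 't': 2, 'p': 1, 'g': 4}
tbl['y'] = 5 → {'s': 5, 't': 2, 'p': 1, 'g': 4, 'y': 5}
tbl['g'] = 4+5 = 9 → {'s': 5, 't': 2, 'p': 1, 'g': 9, 'y': 5}
tbl['q'] = 4 → {'s': 5, 't': 2, 'p': 1, 'g': 9, 'y': 5, 'q': 4}
del 'y' → {'s': 5, 't': 2, 'p': 1, 'g': 9, 'q': 4}
tbl['b'] = tbl['s']+5 = 10 → {'s': 5, 't': 2, 'p': 1, 'g': 9, 'q': 4, 'b': 10}
tbl['p'] = tbl['q']+5 = 9 → {'s': 5, 't': 2, 'p': 9, 'g': 9, 'q': 4, 'b': 10}
del 'p' → {'s': 5, 't': 2, 'g': 9, 'q': 4, 'b': 10}
tbl['b']*tbl['s'] = 10*5 = 50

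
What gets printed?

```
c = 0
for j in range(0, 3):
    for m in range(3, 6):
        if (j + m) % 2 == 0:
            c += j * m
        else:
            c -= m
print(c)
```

-4

j=0,m=3: odd sum, c = 0-3 = -3
j=0,m=4: even sum, c = (-3)+0 = -3
j=0,m=5: odd sum, c = (-3)-5 = -8
j=1,m=3: even sum, c = (-8)+3 = -5
j=1,m=4: odd sum, c = (-5)-4 = -9
j=1,m=5: even sum, c = (-9)+5 = -4
j=2,m=3: odd sum, c = (-4)-3 = -7
j=2,m=4: even sum, c = (-7)+8 = 1
j=2,m=5: odd sum, c = 1-5 = -4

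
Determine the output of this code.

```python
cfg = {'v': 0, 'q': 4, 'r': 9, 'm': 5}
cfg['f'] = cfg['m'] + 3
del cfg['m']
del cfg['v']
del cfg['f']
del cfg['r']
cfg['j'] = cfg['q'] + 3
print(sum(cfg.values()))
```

11

cfg['f'] = cfg['m']+3 = 8 → {'v': 0, 'q': 4, 'r': 9, 'm': 5, 'f': 8}
del 'm' → {'v': 0, 'q': 4, 'r': 9, 'f': 8}
del 'v' → {'q': 4, 'r': 9, 'f': 8}
del 'f' → {'q': 4, 'r': 9}
del 'r' → {'q': 4}
cfg['j'] = cfg['q']+3 = 7 → {'q': 4, 'j': 7}
sum of values = 11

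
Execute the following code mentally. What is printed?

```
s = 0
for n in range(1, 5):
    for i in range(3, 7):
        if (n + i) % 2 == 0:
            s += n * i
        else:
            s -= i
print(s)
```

56

n=1,i=3: even sum, s = 0+3 = 3
n=1,i=4: odd sum, s = 3-4 = -1
n=1,i=5: even sum, s = (-1)+5 = 4
n=1,i=6: odd sum, s = 4-6 = -2
n=2,i=3: odd sum, s = (-2)-3 = -5
n=2,i=4: even sum, s = (-5)+8 = 3
n=2,i=5: odd sum, s = 3-5 = -2
n=2,i=6: even sum, s = (-2)+12 = 10
n=3,i=3: even sum, s = 10+9 = 19
n=3,i=4: odd sum, s = 19-4 = 15
n=3,i=5: even sum, s = 15+15 = 30
n=3,i=6: odd sum, s = 30-6 = 24
n=4,i=3: odd sum, s = 24-3 = 21
n=4,i=4: even sum, s = 21+16 = 37
n=4,i=5: odd sum, s = 37-5 = 32
n=4,i=6: even sum, s = 32+24 = 56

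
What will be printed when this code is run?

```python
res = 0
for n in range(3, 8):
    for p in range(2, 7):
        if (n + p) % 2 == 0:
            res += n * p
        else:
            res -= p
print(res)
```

188

n=3,p=2: odd sum, res = 0-2 = -2
n=3,p=3: even sum, res = (-2)+9 = 7
n=3,p=4: odd sum, res = 7-4 = 3
n=3,p=5: even sum, res = 3+15 = 18
n=3,p=6: odd sum, res = 18-6 = 12
n=4,p=2: even sum, res = 12+8 = 20
n=4,p=3: odd sum, res = 20-3 = 17
n=4,p=4: even sum, res = 17+16 = 33
n=4,p=5: odd sum, res = 33-5 = 28
n=4,p=6: even sum, res = 28+24 = 52
n=5,p=2: odd sum, res = 52-2 = 50
n=5,p=3: even sum, res = 50+15 = 65
n=5,p=4: odd sum, res = 65-4 = 61
n=5,p=5: even sum, res = 61+25 = 86
n=5,p=6: odd sum, res = 86-6 = 80
n=6,p=2: even sum, res = 80+12 = 92
n=6,p=3: odd sum, res = 92-3 = 89
n=6,p=4: even sum, res = 89+24 = 113
n=6,p=5: odd sum, res = 113-5 = 108
n=6,p=6: even sum, res = 108+36 = 144
n=7,p=2: odd sum, res = 144-2 = 142
n=7,p=3: even sum, res = 142+21 = 163
n=7,p=4: odd sum, res = 163-4 = 159
n=7,p=5: even sum, res = 159+35 = 194
n=7,p=6: odd sum, res = 194-6 = 188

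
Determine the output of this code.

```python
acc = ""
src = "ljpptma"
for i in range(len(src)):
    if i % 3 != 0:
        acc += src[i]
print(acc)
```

jptm

i=0: skip
i=1: add 'j' → 'j'
i=2: add 'p' → 'jp'
i=3: skip
i=4: add 't' → 'jpt'
i=5: add 'm' → 'jptm'
i=6: skip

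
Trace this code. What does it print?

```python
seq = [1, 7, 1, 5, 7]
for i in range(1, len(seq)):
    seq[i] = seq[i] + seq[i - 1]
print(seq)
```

i=1: seq[1] = 7+1 = 8 → [1, 8, 1, 5, 7]
i=2: seq[2] = 1+8 = 9 → [1, 8, 9, 5, 7]
i=3: seq[3] = 5+9 = 14 → [1, 8, 9, 14, 7]
i=4: seq[4] = 7+14 = 21 → [1, 8, 9, 14, 21]

[1, 8, 9, 14, 21]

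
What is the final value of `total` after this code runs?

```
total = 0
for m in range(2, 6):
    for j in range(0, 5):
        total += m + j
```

110

m=2,j=0: total = 0+2 = 2
m=2,j=1: total = 2+3 = 5
m=2,j=2: total = 5+4 = 9
m=2,j=3: total = 9+5 = 14
m=2,j=4: total = 14+6 = 20
m=3,j=0: total = 20+3 = 23
m=3,j=1: total = 23+4 = 27
m=3,j=2: total = 27+5 = 32
m=3,j=3: total = 32+6 = 38
m=3,j=4: total = 38+7 = 45
m=4,j=0: total = 45+4 = 49
m=4,j=1: total = 49+5 = 54
m=4,j=2: total = 54+6 = 60
m=4,j=3: total = 60+7 = 67
m=4,j=4: total = 67+8 = 75
m=5,j=0: total = 75+5 = 80
m=5,j=1: total = 80+6 = 86
m=5,j=2: total = 86+7 = 93
m=5,j=3: total = 93+8 = 101
m=5,j=4: total = 101+9 = 110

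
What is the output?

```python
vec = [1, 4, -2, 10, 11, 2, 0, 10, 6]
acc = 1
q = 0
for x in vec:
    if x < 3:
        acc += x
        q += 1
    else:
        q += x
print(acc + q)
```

47

x=1: <3, acc = 1+1 = 2; q=1
x=4: not <3; q=5
x=-2: <3, acc = 2+(-2) = 0; q=6
x=10: not <3; q=16
x=11: not <3; q=27
x=2: <3, acc = 0+2 = 2; q=28
x=0: <3, acc = 2+0 = 2; q=29
x=10: not <3; q=39
x=6: not <3; q=45
acc+q = 2+45 = 47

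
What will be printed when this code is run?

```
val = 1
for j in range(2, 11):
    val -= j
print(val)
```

j=2: val = 1-2 = -1
j=3: val = (-1)-3 = -4
j=4: val = (-4)-4 = -8
j=5: val = (-8)-5 = -13
j=6: val = (-13)-6 = -19
j=7: val = (-19)-7 = -26
j=8: val = (-26)-8 = -34
j=9: val = (-34)-9 = -43
j=10: val = (-43)-10 = -53

-53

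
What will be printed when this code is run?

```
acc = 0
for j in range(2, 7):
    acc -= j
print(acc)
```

-20

j=2: acc = 0-2 = -2
j=3: acc = (-2)-3 = -5
j=4: acc = (-5)-4 = -9
j=5: acc = (-9)-5 = -14
j=6: acc = (-14)-6 = -20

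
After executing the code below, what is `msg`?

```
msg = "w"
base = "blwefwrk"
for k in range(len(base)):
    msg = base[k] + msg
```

'krwfewlbw'

k=0: prepend 'b' → 'bw'
k=1: prepend 'l' → 'lbw'
k=2: prepend 'w' → 'wlbw'
k=3: prepend 'e' → 'ewlbw'
k=4: prepend 'f' → 'fewlbw'
k=5: prepend 'w' → 'wfewlbw'
k=6: prepend 'r' → 'rwfewlbw'
k=7: prepend 'k' → 'krwfewlbw'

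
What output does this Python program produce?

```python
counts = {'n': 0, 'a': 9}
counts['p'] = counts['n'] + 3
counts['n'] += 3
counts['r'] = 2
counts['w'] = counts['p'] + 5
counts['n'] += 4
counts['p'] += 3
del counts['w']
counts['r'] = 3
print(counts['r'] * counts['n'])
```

21

counts['p'] = counts['n']+3 = 3 → {'n': 0, 'a': 9, 'p': 3}
counts['n'] = 0+3 = 3 → {'n': 3, 'a': 9, 'p': 3}
counts['r'] = 2 → {'n': 3, 'a': 9, 'p': 3, 'r': 2}
counts['w'] = counts['p']+5 = 8 → {'n': 3, 'a': 9, 'p': 3, 'r': 2, 'w': 8}
counts['n'] = 3+4 = 7 → {'n': 7, 'a': 9, 'p': 3, 'r': 2, 'w': 8}
counts['p'] = 3+3 = 6 → {'n': 7, 'a': 9, 'p': 6, 'r': 2, 'w': 8}
del 'w' → {'n': 7, 'a': 9, 'p': 6, 'r': 2}
counts['r'] = 3 → {'n': 7, 'a': 9, 'p': 6, 'r': 3}
counts['r']*counts['n'] = 3*7 = 21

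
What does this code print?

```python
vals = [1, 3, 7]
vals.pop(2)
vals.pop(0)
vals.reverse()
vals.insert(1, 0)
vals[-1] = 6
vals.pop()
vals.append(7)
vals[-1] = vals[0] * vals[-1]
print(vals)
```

pop(2) removes 7 → [1, 3]
pop(0) removes 1 → [3]
reverse → [3]
insert 0 at 1 → [3, 0]
vals[-1] = 6 → [3, 6]
pop() removes 6 → [3]
append 7 → [3, 7]
vals[-1] = vals[0]*vals[-1] = 3*7 = 21 → [3, 21]

[3, 21]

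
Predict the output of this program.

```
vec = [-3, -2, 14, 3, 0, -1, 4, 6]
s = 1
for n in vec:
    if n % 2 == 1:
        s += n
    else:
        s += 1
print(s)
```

5

n=-3: odd, s = 1+(-3) = -2
n=-2: not odd, s = (-2)+1 = -1
n=14: not odd, s = (-1)+1 = 0
n=3: odd, s = 0+3 = 3
n=0: not odd, s = 3+1 = 4
n=-1: odd, s = 4+(-1) = 3
n=4: not odd, s = 3+1 = 4
n=6: not odd, s = 4+1 = 5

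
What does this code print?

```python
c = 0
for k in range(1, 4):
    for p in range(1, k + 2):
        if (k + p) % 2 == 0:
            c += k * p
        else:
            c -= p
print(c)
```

5

k=1,p=1: even sum, c = 0+1 = 1
k=1,p=2: odd sum, c = 1-2 = -1
k=2,p=1: odd sum, c = (-1)-1 = -2
k=2,p=2: even sum, c = (-2)+4 = 2
k=2,p=3: odd sum, c = 2-3 = -1
k=3,p=1: even sum, c = (-1)+3 = 2
k=3,p=2: odd sum, c = 2-2 = 0
k=3,p=3: even sum, c = 0+9 = 9
k=3,p=4: odd sum, c = 9-4 = 5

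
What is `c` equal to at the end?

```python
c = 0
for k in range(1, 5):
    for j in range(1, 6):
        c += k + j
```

110

k=1,j=1: c = 0+2 = 2
k=1,j=2: c = 2+3 = 5
k=1,j=3: c = 5+4 = 9
k=1,j=4: c = 9+5 = 14
k=1,j=5: c = 14+6 = 20
k=2,j=1: c = 20+3 = 23
k=2,j=2: c = 23+4 = 27
k=2,j=3: c = 27+5 = 32
k=2,j=4: c = 32+6 = 38
k=2,j=5: c = 38+7 = 45
k=3,j=1: c = 45+4 = 49
k=3,j=2: c = 49+5 = 54
k=3,j=3: c = 54+6 = 60
k=3,j=4: c = 60+7 = 67
k=3,j=5: c = 67+8 = 75
k=4,j=1: c = 75+5 = 80
k=4,j=2: c = 80+6 = 86
k=4,j=3: c = 86+7 = 93
k=4,j=4: c = 93+8 = 101
k=4,j=5: c = 101+9 = 110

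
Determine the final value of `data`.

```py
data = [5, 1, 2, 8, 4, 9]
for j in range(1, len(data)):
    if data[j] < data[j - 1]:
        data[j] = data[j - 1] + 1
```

[5, 6, 7, 8, 9, 9]

j=1: 1<5, data[1] = 5+1 = 6 → [5, 6, 2, 8, 4, 9]
j=2: 2<6, data[2] = 6+1 = 7 → [5, 6, 7, 8, 4, 9]
j=3: 8>=7, unchanged → [5, 6, 7, 8, 4, 9]
j=4: 4<8, data[4] = 8+1 = 9 → [5, 6, 7, 8, 9, 9]
j=5: 9>=9, unchanged → [5, 6, 7, 8, 9, 9]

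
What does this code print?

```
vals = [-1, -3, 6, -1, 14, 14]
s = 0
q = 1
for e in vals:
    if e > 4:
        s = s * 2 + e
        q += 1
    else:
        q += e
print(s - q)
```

67

e=-1: not >4; q=0
e=-3: not >4; q=-3
e=6: >4, s = 0*2+6 = 6; q=-2
e=-1: not >4; q=-3
e=14: >4, s = 6*2+14 = 26; q=-2
e=14: >4, s = 26*2+14 = 66; q=-1
s-q = 66-(-1) = 67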